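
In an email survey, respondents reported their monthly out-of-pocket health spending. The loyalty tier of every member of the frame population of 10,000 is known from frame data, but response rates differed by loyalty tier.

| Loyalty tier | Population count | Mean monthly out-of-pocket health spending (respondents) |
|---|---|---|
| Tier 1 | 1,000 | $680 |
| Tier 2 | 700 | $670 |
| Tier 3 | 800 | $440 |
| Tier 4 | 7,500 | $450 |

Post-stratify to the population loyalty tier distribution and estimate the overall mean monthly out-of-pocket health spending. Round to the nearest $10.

$490

Weight each group's respondent value by its population share:
  Tier 1: (1,000/10,000) × 680 = 68
  Tier 2: (700/10,000) × 670 = 46.9
  Tier 3: (800/10,000) × 440 = 35.2
  Tier 4: (7,500/10,000) × 450 = 337.5
Post-stratified estimate = 487.6 → $490.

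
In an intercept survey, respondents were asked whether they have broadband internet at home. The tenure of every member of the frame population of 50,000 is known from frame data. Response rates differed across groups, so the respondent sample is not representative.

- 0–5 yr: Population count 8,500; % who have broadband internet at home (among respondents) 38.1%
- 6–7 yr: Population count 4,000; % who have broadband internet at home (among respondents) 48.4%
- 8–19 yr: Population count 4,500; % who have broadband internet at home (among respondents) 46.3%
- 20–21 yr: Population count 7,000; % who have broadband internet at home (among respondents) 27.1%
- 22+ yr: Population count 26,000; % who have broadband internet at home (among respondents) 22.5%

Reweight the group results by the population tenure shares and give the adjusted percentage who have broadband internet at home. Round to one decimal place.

30.0%

Post-stratification weights by population share, not respondent share:
  0–5 yr: (8,500/50,000) × 38.1 = 6.477
  6–7 yr: (4,000/50,000) × 48.4 = 3.872
  8–19 yr: (4,500/50,000) × 46.3 = 4.167
  20–21 yr: (7,000/50,000) × 27.1 = 3.794
  22+ yr: (26,000/50,000) × 22.5 = 11.7
Post-stratified estimate = 30.01 → 30.0%.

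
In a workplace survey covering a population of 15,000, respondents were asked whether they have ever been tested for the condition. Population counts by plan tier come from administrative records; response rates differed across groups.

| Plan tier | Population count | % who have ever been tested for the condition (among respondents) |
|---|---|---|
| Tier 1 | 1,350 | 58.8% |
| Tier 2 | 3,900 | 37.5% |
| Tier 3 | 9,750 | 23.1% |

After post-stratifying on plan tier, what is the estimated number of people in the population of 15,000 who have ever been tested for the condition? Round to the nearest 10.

Estimated count per cell = population count × respondent percentage:
  Tier 1: 1,350 × 58.8% = 793.8
  Tier 2: 3,900 × 37.5% = 1462.5
  Tier 3: 9,750 × 23.1% = 2252.25
Estimated total = 4508.55 → 4,510.

4,510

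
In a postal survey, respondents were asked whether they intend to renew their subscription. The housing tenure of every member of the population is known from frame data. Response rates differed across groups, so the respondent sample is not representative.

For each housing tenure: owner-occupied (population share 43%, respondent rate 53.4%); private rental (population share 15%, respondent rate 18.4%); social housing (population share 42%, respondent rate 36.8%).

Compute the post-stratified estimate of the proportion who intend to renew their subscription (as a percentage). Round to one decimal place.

41.2%

Post-stratification weights by population share, not respondent share:
  owner-occupied: 0.43 × 53.4 = 22.962
  private rental: 0.15 × 18.4 = 2.76
  social housing: 0.42 × 36.8 = 15.456
Post-stratified estimate = 41.178 → 41.2%.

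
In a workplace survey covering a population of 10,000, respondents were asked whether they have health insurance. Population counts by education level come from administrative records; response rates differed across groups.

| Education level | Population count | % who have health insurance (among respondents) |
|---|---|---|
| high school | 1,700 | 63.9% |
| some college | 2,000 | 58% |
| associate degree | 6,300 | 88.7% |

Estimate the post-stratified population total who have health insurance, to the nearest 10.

Apply each group's respondent rate to its population count:
  high school: 1,700 × 63.9% = 1086.3
  some college: 2,000 × 58% = 1160
  associate degree: 6,300 × 88.7% = 5588.1
Estimated total = 7834.4 → 7,830.

7,830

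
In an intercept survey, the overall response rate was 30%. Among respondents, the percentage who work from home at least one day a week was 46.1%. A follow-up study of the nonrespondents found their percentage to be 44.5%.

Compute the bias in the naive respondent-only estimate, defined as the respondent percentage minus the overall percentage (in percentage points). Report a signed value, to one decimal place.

Nonresponse fraction = 1 − 0.3 = 0.7.
Bias = (nonresponse fraction) × (respondent percentage − nonrespondent percentage)
     = 0.7 × (46.1 − 44.5) = 0.7 × 1.6 = 1.12.

+1.1 percentage points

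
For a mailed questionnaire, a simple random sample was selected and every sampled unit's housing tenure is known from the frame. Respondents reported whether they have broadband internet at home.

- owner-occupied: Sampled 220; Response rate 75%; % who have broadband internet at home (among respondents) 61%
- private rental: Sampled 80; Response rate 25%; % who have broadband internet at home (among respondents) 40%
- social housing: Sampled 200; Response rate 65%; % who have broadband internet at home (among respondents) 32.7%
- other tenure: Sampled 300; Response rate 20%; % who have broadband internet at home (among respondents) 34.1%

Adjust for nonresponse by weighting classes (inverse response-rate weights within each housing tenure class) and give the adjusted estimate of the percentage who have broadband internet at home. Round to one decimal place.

41.7%

Weighting each respondent by the inverse class response rate inflates each class back to its sampled size, so the class weight is n_sampled:
  owner-occupied: 220 × 61 = 13,420
  private rental: 80 × 40 = 3200
  social housing: 200 × 32.7 = 6540
  other tenure: 300 × 34.1 = 10,230
Adjusted estimate = 33,390 / 800 = 41.7375 → 41.7%.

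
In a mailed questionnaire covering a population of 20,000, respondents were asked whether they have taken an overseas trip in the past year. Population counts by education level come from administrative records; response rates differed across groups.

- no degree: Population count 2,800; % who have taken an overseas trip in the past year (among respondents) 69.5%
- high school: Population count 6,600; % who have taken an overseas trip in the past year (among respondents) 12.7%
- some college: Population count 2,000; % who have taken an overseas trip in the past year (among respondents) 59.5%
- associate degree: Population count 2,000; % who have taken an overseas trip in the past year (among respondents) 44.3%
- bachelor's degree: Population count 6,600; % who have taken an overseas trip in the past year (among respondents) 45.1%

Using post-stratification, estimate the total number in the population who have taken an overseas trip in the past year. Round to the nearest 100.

Apply each group's respondent rate to its population count:
  no degree: 2,800 × 69.5% = 1946
  high school: 6,600 × 12.7% = 838.2
  some college: 2,000 × 59.5% = 1190
  associate degree: 2,000 × 44.3% = 886
  bachelor's degree: 6,600 × 45.1% = 2976.6
Estimated total = 7836.8 → 7,800.

7,800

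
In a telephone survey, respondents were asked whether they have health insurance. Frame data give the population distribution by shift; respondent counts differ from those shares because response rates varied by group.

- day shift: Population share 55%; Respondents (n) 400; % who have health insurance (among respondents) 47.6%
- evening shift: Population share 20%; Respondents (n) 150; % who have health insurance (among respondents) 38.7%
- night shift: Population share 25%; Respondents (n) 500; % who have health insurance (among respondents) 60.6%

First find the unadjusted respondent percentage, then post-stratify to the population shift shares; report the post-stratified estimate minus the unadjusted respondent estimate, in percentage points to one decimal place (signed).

Unadjusted (pooled respondent) estimate weights by respondent counts:
  (400/1050)×47.6 + (150/1050)×38.7 + (500/1050)×60.6 = 52.519%
Reweighting by population shift shares:
  0.55×47.6 + 0.2×38.7 + 0.25×60.6 = 49.07%
Difference = 49.07 − 52.519 = -3.449 pp.

-3.4 percentage points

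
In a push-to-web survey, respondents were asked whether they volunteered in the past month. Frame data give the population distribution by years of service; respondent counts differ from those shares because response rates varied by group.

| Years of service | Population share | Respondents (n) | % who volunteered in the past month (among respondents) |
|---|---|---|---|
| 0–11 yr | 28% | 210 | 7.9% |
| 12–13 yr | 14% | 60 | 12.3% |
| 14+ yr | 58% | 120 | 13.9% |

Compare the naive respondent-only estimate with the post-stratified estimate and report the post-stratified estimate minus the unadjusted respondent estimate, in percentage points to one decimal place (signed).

Unadjusted (pooled respondent) estimate weights by respondent counts:
  (210/390)×7.9 + (60/390)×12.3 + (120/390)×13.9 = 10.4231%
Post-stratifying to population shares instead:
  0.28×7.9 + 0.14×12.3 + 0.58×13.9 = 11.996%
Difference = 11.996 − 10.4231 = 1.5729 pp.

+1.6 percentage points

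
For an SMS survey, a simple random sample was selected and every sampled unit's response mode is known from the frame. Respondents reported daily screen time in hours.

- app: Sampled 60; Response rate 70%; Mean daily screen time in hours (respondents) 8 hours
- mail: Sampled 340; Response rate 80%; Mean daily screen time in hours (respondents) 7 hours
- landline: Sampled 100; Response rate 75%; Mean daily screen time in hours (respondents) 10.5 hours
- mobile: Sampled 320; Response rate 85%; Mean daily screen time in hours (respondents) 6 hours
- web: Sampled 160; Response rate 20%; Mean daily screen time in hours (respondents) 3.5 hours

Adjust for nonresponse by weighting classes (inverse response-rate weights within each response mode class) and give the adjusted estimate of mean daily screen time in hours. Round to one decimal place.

6.5

Weighting each respondent by the inverse class response rate inflates each class back to its sampled size, so the class weight is n_sampled:
  app: 60 × 8 = 480
  mail: 340 × 7 = 2380
  landline: 100 × 10.5 = 1050
  mobile: 320 × 6 = 1920
  web: 160 × 3.5 = 560
Adjusted estimate = 6390 / 980 = 6.52041 → 6.5.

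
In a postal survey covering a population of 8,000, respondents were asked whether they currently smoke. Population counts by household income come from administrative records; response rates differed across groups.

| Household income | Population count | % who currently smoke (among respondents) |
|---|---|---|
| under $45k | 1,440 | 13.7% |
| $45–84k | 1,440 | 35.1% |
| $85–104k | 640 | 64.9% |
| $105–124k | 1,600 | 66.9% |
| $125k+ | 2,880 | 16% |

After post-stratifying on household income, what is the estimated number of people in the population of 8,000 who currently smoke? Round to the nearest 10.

Apply each group's respondent rate to its population count:
  under $45k: 1,440 × 13.7% = 197.28
  $45–84k: 1,440 × 35.1% = 505.44
  $85–104k: 640 × 64.9% = 415.36
  $105–124k: 1,600 × 66.9% = 1070.4
  $125k+: 2,880 × 16% = 460.8
Estimated total = 2649.28 → 2,650.

2,650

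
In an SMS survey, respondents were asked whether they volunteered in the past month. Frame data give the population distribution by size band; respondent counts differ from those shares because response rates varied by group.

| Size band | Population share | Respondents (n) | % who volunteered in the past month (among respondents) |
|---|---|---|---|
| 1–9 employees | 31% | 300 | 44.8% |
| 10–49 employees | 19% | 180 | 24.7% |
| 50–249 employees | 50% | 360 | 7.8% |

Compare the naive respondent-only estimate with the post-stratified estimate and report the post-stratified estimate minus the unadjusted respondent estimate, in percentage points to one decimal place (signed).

Without adjustment, the pooled respondent share is:
  (300/840)×44.8 + (180/840)×24.7 + (360/840)×7.8 = 24.6357%
Post-stratified estimate weights by population shares:
  0.31×44.8 + 0.19×24.7 + 0.5×7.8 = 22.481%
Difference = 22.481 − 24.6357 = -2.1547 pp.

-2.2 percentage points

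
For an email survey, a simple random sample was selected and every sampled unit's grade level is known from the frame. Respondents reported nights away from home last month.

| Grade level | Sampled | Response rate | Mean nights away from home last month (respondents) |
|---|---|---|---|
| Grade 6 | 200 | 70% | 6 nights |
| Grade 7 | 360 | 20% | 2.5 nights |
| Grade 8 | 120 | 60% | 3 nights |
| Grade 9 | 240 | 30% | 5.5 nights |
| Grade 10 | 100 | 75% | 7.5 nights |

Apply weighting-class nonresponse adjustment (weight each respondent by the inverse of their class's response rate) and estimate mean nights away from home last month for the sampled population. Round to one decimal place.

Each respondent's weight = sampled/responded in their class; summing within a class gives n_sampled, so:
  Grade 6: 200 × 6 = 1200
  Grade 7: 360 × 2.5 = 900
  Grade 8: 120 × 3 = 360
  Grade 9: 240 × 5.5 = 1320
  Grade 10: 100 × 7.5 = 750
Adjusted estimate = 4530 / 1,020 = 4.44118 → 4.4.

4.4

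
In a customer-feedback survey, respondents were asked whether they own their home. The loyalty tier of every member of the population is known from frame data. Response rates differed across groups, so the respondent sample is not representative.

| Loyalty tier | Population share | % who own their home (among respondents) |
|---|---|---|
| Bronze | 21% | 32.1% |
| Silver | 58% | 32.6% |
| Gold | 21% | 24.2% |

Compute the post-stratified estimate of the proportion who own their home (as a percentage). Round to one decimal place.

30.7%

Each cell contributes population-share × respondent value:
  Bronze: 0.21 × 32.1 = 6.741
  Silver: 0.58 × 32.6 = 18.908
  Gold: 0.21 × 24.2 = 5.082
Post-stratified estimate = 30.731 → 30.7%.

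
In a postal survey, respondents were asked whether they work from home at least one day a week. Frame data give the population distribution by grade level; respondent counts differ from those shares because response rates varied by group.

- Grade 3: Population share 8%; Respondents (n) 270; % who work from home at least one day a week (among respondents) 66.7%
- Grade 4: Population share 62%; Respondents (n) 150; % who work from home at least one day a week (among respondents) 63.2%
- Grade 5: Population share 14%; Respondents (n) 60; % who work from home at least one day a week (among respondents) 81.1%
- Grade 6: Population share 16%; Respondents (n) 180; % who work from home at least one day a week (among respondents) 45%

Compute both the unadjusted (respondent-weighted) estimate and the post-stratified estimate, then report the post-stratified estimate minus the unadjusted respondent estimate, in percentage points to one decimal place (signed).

+1.8 percentage points

Naive respondent-only estimate (weights = respondent counts):
  (270/660)×66.7 + (150/660)×63.2 + (60/660)×81.1 + (180/660)×45 = 61.2955%
Post-stratifying to population shares instead:
  0.08×66.7 + 0.62×63.2 + 0.14×81.1 + 0.16×45 = 63.074%
Difference = 63.074 − 61.2955 = 1.7785 pp.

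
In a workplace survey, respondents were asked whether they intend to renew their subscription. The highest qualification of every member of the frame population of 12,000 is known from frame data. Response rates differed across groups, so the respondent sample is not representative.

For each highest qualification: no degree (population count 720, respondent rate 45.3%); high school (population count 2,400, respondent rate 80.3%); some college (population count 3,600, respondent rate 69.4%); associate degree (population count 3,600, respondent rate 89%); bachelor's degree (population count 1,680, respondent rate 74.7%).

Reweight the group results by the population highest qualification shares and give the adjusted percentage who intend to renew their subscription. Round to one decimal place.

Post-stratification weights by population share, not respondent share:
  no degree: (720/12,000) × 45.3 = 2.718
  high school: (2,400/12,000) × 80.3 = 16.06
  some college: (3,600/12,000) × 69.4 = 20.82
  associate degree: (3,600/12,000) × 89 = 26.7
  bachelor's degree: (1,680/12,000) × 74.7 = 10.458
Post-stratified estimate = 76.756 → 76.8%.

76.8%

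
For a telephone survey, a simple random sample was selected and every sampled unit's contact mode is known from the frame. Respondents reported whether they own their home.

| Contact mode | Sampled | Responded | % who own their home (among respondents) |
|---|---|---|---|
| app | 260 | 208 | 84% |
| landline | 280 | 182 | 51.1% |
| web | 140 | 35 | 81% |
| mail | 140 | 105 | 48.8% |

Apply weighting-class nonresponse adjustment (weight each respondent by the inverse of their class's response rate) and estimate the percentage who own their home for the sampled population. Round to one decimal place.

Response rates by class: app 208/260 = 80%, landline 182/280 = 65%, web 35/140 = 25%, mail 105/140 = 75%.
Each respondent's weight = sampled/responded in their class; summing within a class gives n_sampled, so:
  app: 260 × 84 = 21,840
  landline: 280 × 51.1 = 14,308
  web: 140 × 81 = 11,340
  mail: 140 × 48.8 = 6832
Adjusted estimate = 54,320 / 820 = 66.2439 → 66.2%.

66.2%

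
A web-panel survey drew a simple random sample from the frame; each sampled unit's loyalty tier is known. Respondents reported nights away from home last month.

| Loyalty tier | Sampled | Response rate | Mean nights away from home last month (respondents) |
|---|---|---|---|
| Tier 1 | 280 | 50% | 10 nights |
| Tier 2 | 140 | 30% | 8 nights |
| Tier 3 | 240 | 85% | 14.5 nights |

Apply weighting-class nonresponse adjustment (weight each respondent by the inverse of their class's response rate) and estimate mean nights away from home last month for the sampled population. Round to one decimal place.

11.2

With weight = n_sampled/n_responded per class, the weighted class total is n_sampled:
  Tier 1: 280 × 10 = 2800
  Tier 2: 140 × 8 = 1120
  Tier 3: 240 × 14.5 = 3480
Adjusted estimate = 7400 / 660 = 11.2121 → 11.2.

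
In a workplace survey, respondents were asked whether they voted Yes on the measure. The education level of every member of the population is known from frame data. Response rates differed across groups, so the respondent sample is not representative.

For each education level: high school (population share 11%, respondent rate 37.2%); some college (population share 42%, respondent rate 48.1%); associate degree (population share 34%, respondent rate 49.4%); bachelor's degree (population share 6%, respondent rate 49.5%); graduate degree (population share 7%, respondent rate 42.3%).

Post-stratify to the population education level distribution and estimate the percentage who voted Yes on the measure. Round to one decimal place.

47.0%

Post-stratification weights by population share, not respondent share:
  high school: 0.11 × 37.2 = 4.092
  some college: 0.42 × 48.1 = 20.202
  associate degree: 0.34 × 49.4 = 16.796
  bachelor's degree: 0.06 × 49.5 = 2.97
  graduate degree: 0.07 × 42.3 = 2.961
Post-stratified estimate = 47.021 → 47.0%.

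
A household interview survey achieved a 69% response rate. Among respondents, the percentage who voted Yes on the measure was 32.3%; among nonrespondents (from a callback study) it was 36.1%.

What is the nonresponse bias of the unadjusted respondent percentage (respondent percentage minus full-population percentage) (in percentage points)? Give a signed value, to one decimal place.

-1.2 percentage points

Nonresponse fraction = 1 − 0.69 = 0.31.
Bias = (nonresponse fraction) × (respondent percentage − nonrespondent percentage)
     = 0.31 × (32.3 − 36.1) = 0.31 × -3.8 = -1.178.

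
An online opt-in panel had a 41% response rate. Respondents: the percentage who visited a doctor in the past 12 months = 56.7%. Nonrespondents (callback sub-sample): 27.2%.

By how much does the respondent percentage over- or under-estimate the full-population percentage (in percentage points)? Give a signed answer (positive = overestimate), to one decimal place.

Nonresponse fraction = 1 − 0.41 = 0.59.
Bias = (nonresponse fraction) × (respondent percentage − nonrespondent percentage)
     = 0.59 × (56.7 − 27.2) = 0.59 × 29.5 = 17.405.

+17.4 percentage points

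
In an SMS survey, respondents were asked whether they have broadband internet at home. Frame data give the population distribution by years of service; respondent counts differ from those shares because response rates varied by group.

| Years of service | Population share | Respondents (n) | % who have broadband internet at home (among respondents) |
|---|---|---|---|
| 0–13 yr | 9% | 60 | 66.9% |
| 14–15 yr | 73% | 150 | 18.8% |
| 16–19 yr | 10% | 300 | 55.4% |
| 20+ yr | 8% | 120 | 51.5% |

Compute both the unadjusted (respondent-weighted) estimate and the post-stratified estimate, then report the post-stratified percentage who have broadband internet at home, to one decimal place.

29.4%

Without adjustment, the pooled respondent share is:
  (60/630)×66.9 + (150/630)×18.8 + (300/630)×55.4 + (120/630)×51.5 = 47.0381%
Post-stratified estimate weights by population shares:
  0.09×66.9 + 0.73×18.8 + 0.1×55.4 + 0.08×51.5 = 29.405%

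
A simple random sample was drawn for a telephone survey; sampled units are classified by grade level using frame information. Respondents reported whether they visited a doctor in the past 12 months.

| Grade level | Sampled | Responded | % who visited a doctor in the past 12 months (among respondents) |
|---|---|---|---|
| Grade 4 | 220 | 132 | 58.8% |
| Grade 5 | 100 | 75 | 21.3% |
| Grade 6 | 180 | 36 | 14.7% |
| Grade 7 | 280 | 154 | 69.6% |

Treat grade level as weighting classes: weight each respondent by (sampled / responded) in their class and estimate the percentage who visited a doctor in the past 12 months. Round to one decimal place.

Class response rates: Grade 4 132/220 = 60%, Grade 5 75/100 = 75%, Grade 6 36/180 = 20%, Grade 7 154/280 = 55%.
Each respondent's weight = sampled/responded in their class; summing within a class gives n_sampled, so:
  Grade 4: 220 × 58.8 = 12,936
  Grade 5: 100 × 21.3 = 2130
  Grade 6: 180 × 14.7 = 2646
  Grade 7: 280 × 69.6 = 19,488
Adjusted estimate = 37,200 / 780 = 47.6923 → 47.7%.

47.7%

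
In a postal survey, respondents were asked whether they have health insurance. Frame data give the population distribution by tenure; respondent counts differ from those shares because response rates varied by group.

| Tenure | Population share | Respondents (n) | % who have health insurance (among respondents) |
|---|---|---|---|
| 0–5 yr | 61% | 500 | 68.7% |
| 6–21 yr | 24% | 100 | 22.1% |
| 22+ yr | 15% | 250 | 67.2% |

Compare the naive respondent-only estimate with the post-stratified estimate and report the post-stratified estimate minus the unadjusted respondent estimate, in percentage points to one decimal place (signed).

Without adjustment, the pooled respondent share is:
  (500/850)×68.7 + (100/850)×22.1 + (250/850)×67.2 = 62.7765%
Post-stratifying to population shares instead:
  0.61×68.7 + 0.24×22.1 + 0.15×67.2 = 57.291%
Difference = 57.291 − 62.7765 = -5.4855 pp.

-5.5 percentage points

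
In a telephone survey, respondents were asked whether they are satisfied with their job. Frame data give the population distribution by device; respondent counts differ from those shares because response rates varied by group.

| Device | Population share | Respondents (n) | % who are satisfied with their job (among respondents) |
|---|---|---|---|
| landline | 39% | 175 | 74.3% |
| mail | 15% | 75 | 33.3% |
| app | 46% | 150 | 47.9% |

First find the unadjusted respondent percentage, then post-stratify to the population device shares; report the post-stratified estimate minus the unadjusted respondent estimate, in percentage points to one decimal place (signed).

Without adjustment, the pooled respondent share is:
  (175/400)×74.3 + (75/400)×33.3 + (150/400)×47.9 = 56.7125%
Post-stratified estimate weights by population shares:
  0.39×74.3 + 0.15×33.3 + 0.46×47.9 = 56.006%
Difference = 56.006 − 56.7125 = -0.7065 pp.

-0.7 percentage points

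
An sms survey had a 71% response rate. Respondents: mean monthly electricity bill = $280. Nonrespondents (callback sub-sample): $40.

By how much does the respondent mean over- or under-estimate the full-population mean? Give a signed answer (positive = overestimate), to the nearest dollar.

Nonresponse fraction = 1 − 0.71 = 0.29.
Bias = (nonresponse fraction) × (respondent mean − nonrespondent mean)
     = 0.29 × (280 − 40) = 0.29 × 240 = 69.6.

+$70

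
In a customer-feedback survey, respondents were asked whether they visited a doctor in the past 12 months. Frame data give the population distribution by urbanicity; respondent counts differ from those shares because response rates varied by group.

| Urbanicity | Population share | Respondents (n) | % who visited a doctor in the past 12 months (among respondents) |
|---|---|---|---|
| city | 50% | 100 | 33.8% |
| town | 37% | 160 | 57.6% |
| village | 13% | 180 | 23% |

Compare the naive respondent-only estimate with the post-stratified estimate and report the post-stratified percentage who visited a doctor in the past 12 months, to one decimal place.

Without adjustment, the pooled respondent share is:
  (100/440)×33.8 + (160/440)×57.6 + (180/440)×23 = 38.0364%
Post-stratified estimate weights by population shares:
  0.5×33.8 + 0.37×57.6 + 0.13×23 = 41.202%

41.2%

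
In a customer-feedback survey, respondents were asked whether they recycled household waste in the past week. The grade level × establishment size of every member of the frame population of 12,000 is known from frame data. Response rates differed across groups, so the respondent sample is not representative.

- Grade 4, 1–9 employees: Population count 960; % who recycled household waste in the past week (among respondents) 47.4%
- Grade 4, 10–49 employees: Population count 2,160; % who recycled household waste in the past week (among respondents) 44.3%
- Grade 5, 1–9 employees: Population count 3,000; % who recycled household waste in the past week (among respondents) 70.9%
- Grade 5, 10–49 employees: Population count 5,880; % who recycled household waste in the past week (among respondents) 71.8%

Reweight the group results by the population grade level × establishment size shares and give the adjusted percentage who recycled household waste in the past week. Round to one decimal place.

64.7%

Reweight to the known grade level × establishment size distribution:
  Grade 4, 1–9 employees: (960/12,000) × 47.4 = 3.792
  Grade 4, 10–49 employees: (2,160/12,000) × 44.3 = 7.974
  Grade 5, 1–9 employees: (3,000/12,000) × 70.9 = 17.725
  Grade 5, 10–49 employees: (5,880/12,000) × 71.8 = 35.182
Post-stratified estimate = 64.673 → 64.7%.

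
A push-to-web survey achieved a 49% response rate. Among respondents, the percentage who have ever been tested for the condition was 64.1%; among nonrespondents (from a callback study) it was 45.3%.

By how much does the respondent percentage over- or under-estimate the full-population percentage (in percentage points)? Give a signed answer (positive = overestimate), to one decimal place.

+9.6 percentage points

Nonresponse fraction = 1 − 0.49 = 0.51.
Bias = (nonresponse fraction) × (respondent percentage − nonrespondent percentage)
     = 0.51 × (64.1 − 45.3) = 0.51 × 18.8 = 9.588.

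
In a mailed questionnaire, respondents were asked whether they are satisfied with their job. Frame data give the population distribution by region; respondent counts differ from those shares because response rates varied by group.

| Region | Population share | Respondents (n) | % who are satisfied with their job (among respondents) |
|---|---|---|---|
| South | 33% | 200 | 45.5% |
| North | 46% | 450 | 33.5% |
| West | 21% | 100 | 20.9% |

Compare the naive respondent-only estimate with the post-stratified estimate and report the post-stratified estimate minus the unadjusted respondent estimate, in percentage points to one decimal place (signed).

Unadjusted (pooled respondent) estimate weights by respondent counts:
  (200/750)×45.5 + (450/750)×33.5 + (100/750)×20.9 = 35.02%
Post-stratifying to population shares instead:
  0.33×45.5 + 0.46×33.5 + 0.21×20.9 = 34.814%
Difference = 34.814 − 35.02 = -0.206 pp.

-0.2 percentage points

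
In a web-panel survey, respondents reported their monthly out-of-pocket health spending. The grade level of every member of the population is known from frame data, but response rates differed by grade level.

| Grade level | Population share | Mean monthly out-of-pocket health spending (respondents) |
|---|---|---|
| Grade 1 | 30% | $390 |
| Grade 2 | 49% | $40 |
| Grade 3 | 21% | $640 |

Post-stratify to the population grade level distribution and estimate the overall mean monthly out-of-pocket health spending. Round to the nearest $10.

$270

Reweight to the known grade level distribution:
  Grade 1: 0.3 × 390 = 117
  Grade 2: 0.49 × 40 = 19.6
  Grade 3: 0.21 × 640 = 134.4
Post-stratified estimate = 271 → $270.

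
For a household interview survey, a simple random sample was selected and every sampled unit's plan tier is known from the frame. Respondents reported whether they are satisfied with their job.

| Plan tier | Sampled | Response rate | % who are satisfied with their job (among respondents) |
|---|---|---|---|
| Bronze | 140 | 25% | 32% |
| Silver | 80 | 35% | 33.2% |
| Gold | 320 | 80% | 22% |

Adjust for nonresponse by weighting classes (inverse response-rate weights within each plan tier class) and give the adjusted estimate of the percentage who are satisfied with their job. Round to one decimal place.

26.3%

With weight = n_sampled/n_responded per class, the weighted class total is n_sampled:
  Bronze: 140 × 32 = 4480
  Silver: 80 × 33.2 = 2656
  Gold: 320 × 22 = 7040
Adjusted estimate = 14,176 / 540 = 26.2519 → 26.3%.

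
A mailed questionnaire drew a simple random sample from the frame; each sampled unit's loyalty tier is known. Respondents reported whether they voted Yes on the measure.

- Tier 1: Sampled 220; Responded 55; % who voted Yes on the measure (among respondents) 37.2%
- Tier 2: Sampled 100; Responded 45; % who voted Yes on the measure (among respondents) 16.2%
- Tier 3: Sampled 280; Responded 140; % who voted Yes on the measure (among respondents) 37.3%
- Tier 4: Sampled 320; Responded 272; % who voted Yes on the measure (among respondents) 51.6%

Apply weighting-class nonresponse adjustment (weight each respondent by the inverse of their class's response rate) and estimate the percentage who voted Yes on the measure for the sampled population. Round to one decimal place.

40.0%

Response rates by class: Tier 1 55/220 = 25%, Tier 2 45/100 = 45%, Tier 3 140/280 = 50%, Tier 4 272/320 = 85%.
With weight = n_sampled/n_responded per class, the weighted class total is n_sampled:
  Tier 1: 220 × 37.2 = 8184
  Tier 2: 100 × 16.2 = 1620
  Tier 3: 280 × 37.3 = 10,444
  Tier 4: 320 × 51.6 = 16,512
Adjusted estimate = 36,760 / 920 = 39.9565 → 40.0%.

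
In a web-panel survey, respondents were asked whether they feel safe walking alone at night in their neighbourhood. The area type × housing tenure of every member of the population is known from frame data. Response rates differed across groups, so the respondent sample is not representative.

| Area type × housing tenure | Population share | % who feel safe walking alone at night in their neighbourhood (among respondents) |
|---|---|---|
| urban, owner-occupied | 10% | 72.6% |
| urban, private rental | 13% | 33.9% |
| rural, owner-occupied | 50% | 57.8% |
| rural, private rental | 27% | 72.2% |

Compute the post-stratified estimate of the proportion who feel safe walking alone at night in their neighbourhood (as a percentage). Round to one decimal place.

60.1%

Post-stratification weights by population share, not respondent share:
  urban, owner-occupied: 0.1 × 72.6 = 7.26
  urban, private rental: 0.13 × 33.9 = 4.407
  rural, owner-occupied: 0.5 × 57.8 = 28.9
  rural, private rental: 0.27 × 72.2 = 19.494
Post-stratified estimate = 60.061 → 60.1%.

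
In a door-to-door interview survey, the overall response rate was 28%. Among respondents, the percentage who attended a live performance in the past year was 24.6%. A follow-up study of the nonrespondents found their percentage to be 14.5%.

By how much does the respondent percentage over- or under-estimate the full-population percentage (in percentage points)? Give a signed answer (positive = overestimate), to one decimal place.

Nonresponse fraction = 1 − 0.28 = 0.72.
Bias = (nonresponse fraction) × (respondent percentage − nonrespondent percentage)
     = 0.72 × (24.6 − 14.5) = 0.72 × 10.1 = 7.272.

+7.3 percentage points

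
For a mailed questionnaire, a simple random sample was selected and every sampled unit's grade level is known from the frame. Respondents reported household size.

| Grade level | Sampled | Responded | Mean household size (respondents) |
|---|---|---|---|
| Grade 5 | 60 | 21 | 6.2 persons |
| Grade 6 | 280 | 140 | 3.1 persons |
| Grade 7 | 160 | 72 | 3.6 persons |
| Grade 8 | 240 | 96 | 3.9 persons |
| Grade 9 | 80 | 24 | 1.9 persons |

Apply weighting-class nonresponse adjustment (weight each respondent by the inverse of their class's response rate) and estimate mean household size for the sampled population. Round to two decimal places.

3.54

Class response rates: Grade 5 21/60 = 35%, Grade 6 140/280 = 50%, Grade 7 72/160 = 45%, Grade 8 96/240 = 40%, Grade 9 24/80 = 30%.
Weighting each respondent by the inverse class response rate inflates each class back to its sampled size, so the class weight is n_sampled:
  Grade 5: 60 × 6.2 = 372
  Grade 6: 280 × 3.1 = 868
  Grade 7: 160 × 3.6 = 576
  Grade 8: 240 × 3.9 = 936
  Grade 9: 80 × 1.9 = 152
Adjusted estimate = 2904 / 820 = 3.54146 → 3.54.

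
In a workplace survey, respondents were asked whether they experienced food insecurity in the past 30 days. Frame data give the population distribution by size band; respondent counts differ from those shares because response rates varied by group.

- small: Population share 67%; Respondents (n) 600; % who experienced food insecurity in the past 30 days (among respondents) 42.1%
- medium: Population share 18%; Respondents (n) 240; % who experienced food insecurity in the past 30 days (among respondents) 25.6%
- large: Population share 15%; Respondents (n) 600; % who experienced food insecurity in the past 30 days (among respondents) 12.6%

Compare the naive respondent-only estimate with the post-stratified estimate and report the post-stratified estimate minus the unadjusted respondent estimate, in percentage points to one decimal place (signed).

+7.6 percentage points

Naive respondent-only estimate (weights = respondent counts):
  (600/1440)×42.1 + (240/1440)×25.6 + (600/1440)×12.6 = 27.0583%
Reweighting by population size band shares:
  0.67×42.1 + 0.18×25.6 + 0.15×12.6 = 34.705%
Difference = 34.705 − 27.0583 = 7.6467 pp.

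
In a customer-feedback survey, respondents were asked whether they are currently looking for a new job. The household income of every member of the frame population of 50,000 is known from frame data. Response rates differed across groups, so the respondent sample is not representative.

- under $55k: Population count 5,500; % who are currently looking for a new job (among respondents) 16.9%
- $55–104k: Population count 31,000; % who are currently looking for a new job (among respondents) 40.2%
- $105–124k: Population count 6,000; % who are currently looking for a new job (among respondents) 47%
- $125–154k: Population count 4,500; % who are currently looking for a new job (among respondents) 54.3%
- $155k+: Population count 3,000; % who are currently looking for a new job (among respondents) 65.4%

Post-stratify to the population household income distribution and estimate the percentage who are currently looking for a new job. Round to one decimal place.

Reweight to the known household income distribution:
  under $55k: (5,500/50,000) × 16.9 = 1.859
  $55–104k: (31,000/50,000) × 40.2 = 24.924
  $105–124k: (6,000/50,000) × 47 = 5.64
  $125–154k: (4,500/50,000) × 54.3 = 4.887
  $155k+: (3,000/50,000) × 65.4 = 3.924
Post-stratified estimate = 41.234 → 41.2%.

41.2%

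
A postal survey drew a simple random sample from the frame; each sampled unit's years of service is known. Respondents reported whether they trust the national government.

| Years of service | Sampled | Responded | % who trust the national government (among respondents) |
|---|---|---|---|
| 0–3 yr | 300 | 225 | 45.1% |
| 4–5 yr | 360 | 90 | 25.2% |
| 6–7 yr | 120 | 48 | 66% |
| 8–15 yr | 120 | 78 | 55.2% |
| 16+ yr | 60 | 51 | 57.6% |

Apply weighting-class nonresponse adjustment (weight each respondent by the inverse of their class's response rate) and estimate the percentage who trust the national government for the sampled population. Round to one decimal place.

42.3%

Class response rates: 0–3 yr 225/300 = 75%, 4–5 yr 90/360 = 25%, 6–7 yr 48/120 = 40%, 8–15 yr 78/120 = 65%, 16+ yr 51/60 = 85%.
With weight = n_sampled/n_responded per class, the weighted class total is n_sampled:
  0–3 yr: 300 × 45.1 = 13,530
  4–5 yr: 360 × 25.2 = 9072
  6–7 yr: 120 × 66 = 7920
  8–15 yr: 120 × 55.2 = 6624
  16+ yr: 60 × 57.6 = 3456
Adjusted estimate = 40,602 / 960 = 42.2938 → 42.3%.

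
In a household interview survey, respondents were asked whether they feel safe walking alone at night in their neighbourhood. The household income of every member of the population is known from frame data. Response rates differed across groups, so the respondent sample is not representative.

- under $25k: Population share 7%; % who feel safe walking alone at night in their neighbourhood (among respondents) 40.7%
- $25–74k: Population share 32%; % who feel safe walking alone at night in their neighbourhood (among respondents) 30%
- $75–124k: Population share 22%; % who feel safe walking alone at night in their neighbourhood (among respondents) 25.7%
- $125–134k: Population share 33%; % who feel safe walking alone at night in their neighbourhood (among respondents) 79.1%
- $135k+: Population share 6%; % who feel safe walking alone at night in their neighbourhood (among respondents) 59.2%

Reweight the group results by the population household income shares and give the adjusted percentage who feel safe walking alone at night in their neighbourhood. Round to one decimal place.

Each cell contributes population-share × respondent value:
  under $25k: 0.07 × 40.7 = 2.849
  $25–74k: 0.32 × 30 = 9.6
  $75–124k: 0.22 × 25.7 = 5.654
  $125–134k: 0.33 × 79.1 = 26.103
  $135k+: 0.06 × 59.2 = 3.552
Post-stratified estimate = 47.758 → 47.8%.

47.8%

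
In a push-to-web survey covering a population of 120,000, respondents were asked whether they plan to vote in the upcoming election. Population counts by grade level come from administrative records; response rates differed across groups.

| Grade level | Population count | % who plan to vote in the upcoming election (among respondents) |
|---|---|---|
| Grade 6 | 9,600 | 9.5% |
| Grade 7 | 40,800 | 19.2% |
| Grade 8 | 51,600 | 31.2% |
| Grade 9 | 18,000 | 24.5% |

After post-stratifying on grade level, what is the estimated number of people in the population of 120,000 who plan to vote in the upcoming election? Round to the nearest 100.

Each cell contributes its population count × the respondent rate:
  Grade 6: 9,600 × 9.5% = 912
  Grade 7: 40,800 × 19.2% = 7833.6
  Grade 8: 51,600 × 31.2% = 16099.2
  Grade 9: 18,000 × 24.5% = 4410
Estimated total = 29254.8 → 29,300.

29,300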